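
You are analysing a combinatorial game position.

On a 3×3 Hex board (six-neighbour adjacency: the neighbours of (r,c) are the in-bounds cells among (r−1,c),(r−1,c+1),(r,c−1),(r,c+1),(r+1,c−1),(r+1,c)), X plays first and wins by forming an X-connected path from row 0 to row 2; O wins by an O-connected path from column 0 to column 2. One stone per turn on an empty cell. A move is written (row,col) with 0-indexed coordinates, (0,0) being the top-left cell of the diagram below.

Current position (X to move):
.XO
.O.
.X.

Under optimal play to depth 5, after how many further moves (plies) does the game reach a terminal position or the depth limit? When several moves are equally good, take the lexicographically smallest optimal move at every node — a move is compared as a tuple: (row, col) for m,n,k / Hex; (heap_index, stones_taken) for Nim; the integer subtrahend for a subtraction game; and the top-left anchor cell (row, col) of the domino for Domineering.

PV length from [.XO/.O./.X.]: 2 plies

[.XO/.O./.X.] X move#1: (0,0):-1/XXO/.O./.X.*, (1,0):-1/.XO/XO./.X., (1,2):-1/.XO/.OX/.X., (2,0):-1/.XO/.O./XX., (2,2):-1/.XO/.O./.XX
[XXO/.O./.X.] O move#2: (1,0):+1/XXO/OO./.X.*, (1,2):+1/XXO/.OO/.X., (2,0):+1/XXO/.O./OX., (2,2):+1/XXO/.O./.XO
[XXO/OO./.X.] end (terminal -1, X#3); searched .XO/.O./.X. to 5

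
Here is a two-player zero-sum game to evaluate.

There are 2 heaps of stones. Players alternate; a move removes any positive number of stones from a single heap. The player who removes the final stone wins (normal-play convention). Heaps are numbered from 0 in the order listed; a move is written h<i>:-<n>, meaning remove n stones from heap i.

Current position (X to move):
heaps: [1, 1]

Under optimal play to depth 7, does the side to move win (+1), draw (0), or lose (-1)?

[(1,1)] X move#1: h0:-1:-1/(0,1)*, h1:-1:-1/(1,0)
[(0,1)] O move#2: h1:-1:+1/(0,0)*
[(0,0)] end (terminal -1, X#3); searched (1,1) to 7

value((1,1), X) = -1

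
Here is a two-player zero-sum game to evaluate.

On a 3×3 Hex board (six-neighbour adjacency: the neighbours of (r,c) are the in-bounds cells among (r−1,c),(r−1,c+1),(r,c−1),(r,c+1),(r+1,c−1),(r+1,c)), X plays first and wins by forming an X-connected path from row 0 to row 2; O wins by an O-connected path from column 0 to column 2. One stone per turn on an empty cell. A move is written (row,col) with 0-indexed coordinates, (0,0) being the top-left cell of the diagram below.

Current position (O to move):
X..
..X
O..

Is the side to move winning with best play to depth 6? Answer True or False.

O winning at [X../..X/O..]: False

p1 O@[X../..X/O..]: (0,1)[XO./..X/O..]-1* (0,2)[X.O/..X/O..]-1 (1,0)[X../O.X/O..]-1 (1,1)[X../.OX/O..]-1 (2,1)[X../..X/OO.]-1 (2,2)[X../..X/O.O]-1
p2 X@[XO./..X/O..]: (0,2)[XOX/..X/O..]+1* (1,0)[XO./X.X/O..]+1 (1,1)[XO./.XX/O..]+1 (2,1)[XO./..X/OX.]-1 (2,2)[XO./..X/O.X]-1
p3 O@[XOX/..X/O..]: (1,0)[XOX/O.X/O..]-1* (1,1)[XOX/.OX/O..]-1 (2,1)[XOX/..X/OO.]-1 (2,2)[XOX/..X/O.O]-1
p4 X@[XOX/O.X/O..]: (1,1)[XOX/OXX/O..]+1* (2,1)[XOX/O.X/OX.]+1 (2,2)[XOX/O.X/O.X]+1
p5 O@[XOX/OXX/O..]: (2,1)[XOX/OXX/OO.]-1* (2,2)[XOX/OXX/O.O]-1
p6 X@[XOX/OXX/OO.]: (2,2)[XOX/OXX/OOX]+1*
p7 O@[XOX/OXX/OOX] terminal -1; root [X../..X/O..] d6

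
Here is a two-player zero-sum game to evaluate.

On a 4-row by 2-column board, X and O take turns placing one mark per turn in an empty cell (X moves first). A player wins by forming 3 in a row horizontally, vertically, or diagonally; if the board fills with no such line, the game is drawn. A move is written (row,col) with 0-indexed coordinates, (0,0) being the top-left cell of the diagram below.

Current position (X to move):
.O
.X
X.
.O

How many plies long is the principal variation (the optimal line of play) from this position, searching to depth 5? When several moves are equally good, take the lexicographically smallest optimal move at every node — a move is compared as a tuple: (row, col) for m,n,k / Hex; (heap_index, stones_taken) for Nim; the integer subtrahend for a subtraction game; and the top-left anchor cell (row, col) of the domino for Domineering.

PV length from [.O/.X/X./.O]: 3 plies

[.O/.X/X./.O] X move#1: (0,0):+0/XO/.X/X./.O, (1,0):+1/.O/XX/X./.O*, (2,1):+0/.O/.X/XX/.O, (3,0):+0/.O/.X/X./XO
[.O/XX/X./.O] O move#2: (0,0):-1/OO/XX/X./.O*, (2,1):-1/.O/XX/XO/.O, (3,0):-1/.O/XX/X./OO
[OO/XX/X./.O] X move#3: (2,1):+0/OO/XX/XX/.O, (3,0):+1/OO/XX/X./XO*
[OO/XX/X./XO] end (terminal -1, O#4); searched .O/.X/X./.O to 5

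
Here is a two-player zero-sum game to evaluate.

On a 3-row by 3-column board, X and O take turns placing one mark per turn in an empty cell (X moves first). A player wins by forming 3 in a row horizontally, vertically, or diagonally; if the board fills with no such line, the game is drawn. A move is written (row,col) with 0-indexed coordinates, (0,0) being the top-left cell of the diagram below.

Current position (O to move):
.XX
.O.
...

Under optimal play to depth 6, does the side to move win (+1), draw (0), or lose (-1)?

value(.XX/.O./..., O) = 0

p1 O@[.XX/.O./...]: (0,0)[OXX/.O./...]+0* (1,0)[.XX/OO./...]-1 (1,2)[.XX/.OO/...]-1 (2,0)[.XX/.O./O..]-1 (2,1)[.XX/.O./.O.]-1 (2,2)[.XX/.O./..O]-1
p2 X@[OXX/.O./...]: (1,0)[OXX/XO./...]-1 (1,2)[OXX/.OX/...]-1 (2,0)[OXX/.O./X..]-1 (2,1)[OXX/.O./.X.]-1 (2,2)[OXX/.O./..X]+0*
p3 O@[OXX/.O./..X]: (1,0)[OXX/OO./..X]-1 (1,2)[OXX/.OO/..X]+0* (2,0)[OXX/.O./O.X]-1 (2,1)[OXX/.O./.OX]-1
p4 X@[OXX/.OO/..X]: (1,0)[OXX/XOO/..X]+0* (2,0)[OXX/.OO/X.X]-1 (2,1)[OXX/.OO/.XX]-1
p5 O@[OXX/XOO/..X]: (2,0)[OXX/XOO/O.X]+0* (2,1)[OXX/XOO/.OX]+0
p6 X@[OXX/XOO/O.X]: (2,1)[OXX/XOO/OXX]+0*
p7 O@[OXX/XOO/OXX] terminal +0; root [.XX/.O./...] d6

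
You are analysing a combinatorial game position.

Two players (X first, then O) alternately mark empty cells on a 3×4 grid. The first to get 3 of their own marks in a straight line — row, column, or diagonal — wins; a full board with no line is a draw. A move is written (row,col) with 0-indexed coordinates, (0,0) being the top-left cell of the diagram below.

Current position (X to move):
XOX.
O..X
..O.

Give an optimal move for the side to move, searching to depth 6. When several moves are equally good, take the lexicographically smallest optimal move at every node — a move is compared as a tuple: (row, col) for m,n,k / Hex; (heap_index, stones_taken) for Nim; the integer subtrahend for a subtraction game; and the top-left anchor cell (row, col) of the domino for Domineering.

X's best at [XOX./O..X/..O.]: (1,1)

p1 X@[XOX./O..X/..O.]: (0,3)[XOXX/O..X/..O.]-1 (1,1)[XOX./OX.X/..O.]+1* (1,2)[XOX./O.XX/..O.]+0 (2,0)[XOX./O..X/X.O.]-1 (2,1)[XOX./O..X/.XO.]-1 (2,3)[XOX./O..X/..OX]+1
p2 O@[XOX./OX.X/..O.]: (0,3)[XOXO/OX.X/..O.]-1* (1,2)[XOX./OXOX/..O.]-1 (2,0)[XOX./OX.X/O.O.]-1 (2,1)[XOX./OX.X/.OO.]-1 (2,3)[XOX./OX.X/..OO]-1
p3 X@[XOXO/OX.X/..O.]: (1,2)[XOXO/OXXX/..O.]+1* (2,0)[XOXO/OX.X/X.O.]+1 (2,1)[XOXO/OX.X/.XO.]+1 (2,3)[XOXO/OX.X/..OX]+1
p4 O@[XOXO/OXXX/..O.] terminal -1; root [XOX./O..X/..O.] d6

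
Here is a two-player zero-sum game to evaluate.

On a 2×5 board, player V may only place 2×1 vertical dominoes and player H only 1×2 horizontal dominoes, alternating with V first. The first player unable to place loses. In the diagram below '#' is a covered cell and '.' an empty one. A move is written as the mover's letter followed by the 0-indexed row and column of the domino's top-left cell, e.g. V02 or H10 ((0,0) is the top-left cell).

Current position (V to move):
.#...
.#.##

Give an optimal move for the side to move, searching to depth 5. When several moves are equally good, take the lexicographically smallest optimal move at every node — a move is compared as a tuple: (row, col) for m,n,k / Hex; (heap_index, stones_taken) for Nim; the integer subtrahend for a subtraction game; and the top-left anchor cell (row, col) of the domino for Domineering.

[.#.../.#.##] V move#1: V00:-1/##.../##.##, V02:+1/.##../.####*
[.##../.####] H move#2: H03:-1/.####/.####*
[.####/.####] V move#3: V00:+1/#####/#####*
[#####/#####] end (terminal -1, H#4); searched .#.../.#.## to 5

V's best at [.#.../.#.##]: V02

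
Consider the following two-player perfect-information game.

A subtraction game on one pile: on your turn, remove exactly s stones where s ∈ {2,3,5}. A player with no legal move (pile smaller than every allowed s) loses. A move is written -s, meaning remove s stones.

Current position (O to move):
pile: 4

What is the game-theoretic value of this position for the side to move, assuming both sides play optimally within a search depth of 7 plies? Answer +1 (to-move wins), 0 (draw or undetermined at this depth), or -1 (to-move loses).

value(4, O) = +1

p1 O@[4]: -2[2]-1 -3[1]+1*
p2 X@[1] terminal -1; root [4] d7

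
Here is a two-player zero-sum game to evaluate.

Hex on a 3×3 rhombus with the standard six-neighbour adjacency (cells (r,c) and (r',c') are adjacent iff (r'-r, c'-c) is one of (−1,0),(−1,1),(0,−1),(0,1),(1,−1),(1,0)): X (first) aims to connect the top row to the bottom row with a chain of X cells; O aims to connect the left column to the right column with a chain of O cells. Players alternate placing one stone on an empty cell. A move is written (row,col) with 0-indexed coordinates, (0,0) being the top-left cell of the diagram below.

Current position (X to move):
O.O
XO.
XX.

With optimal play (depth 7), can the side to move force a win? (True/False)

X winning at [O.O/XO./XX.]: True

p1 X@[O.O/XO./XX.]: (0,1)[OXO/XO./XX.]+1* (1,2)[O.O/XOX/XX.]-1 (2,2)[O.O/XO./XXX]-1
p2 O@[OXO/XO./XX.] terminal -1; root [O.O/XO./XX.] d7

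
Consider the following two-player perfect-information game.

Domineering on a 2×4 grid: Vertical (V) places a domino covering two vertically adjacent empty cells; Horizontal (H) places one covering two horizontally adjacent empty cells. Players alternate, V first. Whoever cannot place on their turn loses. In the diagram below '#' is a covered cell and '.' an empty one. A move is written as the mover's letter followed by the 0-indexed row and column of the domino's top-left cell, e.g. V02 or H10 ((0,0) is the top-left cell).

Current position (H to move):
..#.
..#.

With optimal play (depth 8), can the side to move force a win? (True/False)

H winning at [..#./..#.]: True

[..#./..#.] H move#1: H00:+1/###./..#.*, H10:+1/..#./###.
[###./..#.] V move#2: V03:-1/####/..##*
[####/..##] H move#3: H10:+1/####/####*
[####/####] end (terminal -1, V#4); searched ..#./..#. to 8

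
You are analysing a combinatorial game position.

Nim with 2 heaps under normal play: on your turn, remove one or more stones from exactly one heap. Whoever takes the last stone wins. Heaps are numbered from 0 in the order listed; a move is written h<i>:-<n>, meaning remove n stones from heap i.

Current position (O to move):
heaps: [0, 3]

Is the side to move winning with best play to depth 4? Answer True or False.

O winning at [(0,3)]: True

[(0,3)] O move#1: h1:-1:-1/(0,2), h1:-2:-1/(0,1), h1:-3:+1/(0,0)*
[(0,0)] end (terminal -1, X#2); searched (0,3) to 4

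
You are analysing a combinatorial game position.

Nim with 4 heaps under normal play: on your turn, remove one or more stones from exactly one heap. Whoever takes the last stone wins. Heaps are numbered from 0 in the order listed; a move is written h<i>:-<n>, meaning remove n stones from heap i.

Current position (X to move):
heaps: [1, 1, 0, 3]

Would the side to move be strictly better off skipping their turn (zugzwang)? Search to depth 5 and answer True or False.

ply 1, X at (1,1,0,3) | h0:-1=-1→(0,1,0,3); h1:-1=-1→(1,0,0,3); h3:-1=-1→(1,1,0,2); h3:-2=-1→(1,1,0,1); h3:-3=+1→(1,1,0,0)*
ply 2, O at (1,1,0,0) | h0:-1=-1→(0,1,0,0)*; h1:-1=-1→(1,0,0,0)
ply 3, X at (0,1,0,0) | h1:-1=+1→(0,0,0,0)*
ply 4: (0,0,0,0) is terminal -1 (O); from (1,1,0,3) depth 5
if X skipped the turn, O would face:
~ ply 1, O at (1,1,0,3) | h0:-1=-1→(0,1,0,3); h1:-1=-1→(1,0,0,3); h3:-1=-1→(1,1,0,2); h3:-2=-1→(1,1,0,1); h3:-3=+1→(1,1,0,0)*
~ ply 2, X at (1,1,0,0) | h0:-1=-1→(0,1,0,0)*; h1:-1=-1→(1,0,0,0)
~ ply 3, O at (0,1,0,0) | h1:-1=+1→(0,0,0,0)*
~ ply 4: (0,0,0,0) is terminal -1 (X); from (1,1,0,3) depth 5
compare (X): move=+1 vs pass=-1

zugzwang((1,1,0,3), X) = False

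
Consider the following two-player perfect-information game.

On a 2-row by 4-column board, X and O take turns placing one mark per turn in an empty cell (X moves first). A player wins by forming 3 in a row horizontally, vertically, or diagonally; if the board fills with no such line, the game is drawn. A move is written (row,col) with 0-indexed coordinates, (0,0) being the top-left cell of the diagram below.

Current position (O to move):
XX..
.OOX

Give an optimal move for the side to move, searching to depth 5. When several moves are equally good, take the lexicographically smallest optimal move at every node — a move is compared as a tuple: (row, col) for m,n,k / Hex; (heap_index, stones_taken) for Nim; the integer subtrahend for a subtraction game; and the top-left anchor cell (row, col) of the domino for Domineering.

O's best at [XX../.OOX]: (1,0)

ply 1, O at XX../.OOX | (0,2)=+0→XXO./.OOX; (0,3)=-1→XX.O/.OOX; (1,0)=+1→XX../OOOX*
ply 2: XX../OOOX is terminal -1 (X); from XX../.OOX depth 5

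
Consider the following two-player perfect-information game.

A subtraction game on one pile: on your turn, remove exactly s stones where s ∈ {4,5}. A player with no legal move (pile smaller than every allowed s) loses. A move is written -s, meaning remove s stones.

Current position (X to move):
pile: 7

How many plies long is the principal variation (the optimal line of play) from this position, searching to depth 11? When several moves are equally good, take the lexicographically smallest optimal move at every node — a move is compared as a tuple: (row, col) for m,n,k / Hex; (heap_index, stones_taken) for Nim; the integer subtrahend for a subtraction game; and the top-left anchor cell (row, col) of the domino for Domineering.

ply 1, X at 7 | -4=+1→3*; -5=+1→2
ply 2: 3 is terminal -1 (O); from 7 depth 11

PV length from [7]: 1 ply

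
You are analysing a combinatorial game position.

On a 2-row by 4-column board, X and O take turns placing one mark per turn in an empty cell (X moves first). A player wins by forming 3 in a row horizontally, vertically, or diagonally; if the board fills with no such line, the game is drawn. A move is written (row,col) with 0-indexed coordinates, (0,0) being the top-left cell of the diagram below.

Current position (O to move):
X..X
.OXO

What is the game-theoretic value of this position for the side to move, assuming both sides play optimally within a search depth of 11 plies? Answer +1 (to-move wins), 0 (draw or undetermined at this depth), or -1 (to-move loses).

value(X..X/.OXO, O) = 0

[X..X/.OXO] O move#1: (0,1):+0/XO.X/.OXO*, (0,2):+0/X.OX/.OXO, (1,0):+0/X..X/OOXO
[XO.X/.OXO] X move#2: (0,2):+0/XOXX/.OXO*, (1,0):+0/XO.X/XOXO
[XOXX/.OXO] O move#3: (1,0):+0/XOXX/OOXO*
[XOXX/OOXO] end (terminal +0, X#4); searched X..X/.OXO to 11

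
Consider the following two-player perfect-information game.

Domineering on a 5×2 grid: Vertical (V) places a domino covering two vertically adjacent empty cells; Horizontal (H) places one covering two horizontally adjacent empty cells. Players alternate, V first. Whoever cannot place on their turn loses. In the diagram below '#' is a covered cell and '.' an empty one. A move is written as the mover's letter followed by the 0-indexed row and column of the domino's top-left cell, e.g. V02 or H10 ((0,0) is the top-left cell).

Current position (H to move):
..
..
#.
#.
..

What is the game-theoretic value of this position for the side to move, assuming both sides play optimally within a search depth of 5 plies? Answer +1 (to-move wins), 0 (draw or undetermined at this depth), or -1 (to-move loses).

[../../#./#./..] H move#1: H00:+1/##/../#./#./..*, H10:+1/../##/#./#./.., H40:-1/../../#./#./##
[##/../#./#./..] V move#2: V11:-1/##/.#/##/#./..*, V21:-1/##/../##/##/.., V31:-1/##/../#./##/.#
[##/.#/##/#./..] H move#3: H40:+1/##/.#/##/#./##*
[##/.#/##/#./##] end (terminal -1, V#4); searched ../../#./#./.. to 5

value(../../#./#./.., H) = +1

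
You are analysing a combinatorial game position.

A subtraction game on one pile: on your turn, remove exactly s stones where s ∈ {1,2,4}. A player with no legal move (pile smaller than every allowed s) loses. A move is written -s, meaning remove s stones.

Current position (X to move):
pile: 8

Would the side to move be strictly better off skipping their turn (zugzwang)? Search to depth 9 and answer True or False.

zugzwang(8, X) = False

p1 X@[8]: -1[7]-1 -2[6]+1* -4[4]-1
p2 O@[6]: -1[5]-1* -2[4]-1 -4[2]-1
p3 X@[5]: -1[4]-1 -2[3]+1* -4[1]-1
p4 O@[3]: -1[2]-1* -2[1]-1
p5 X@[2]: -1[1]-1 -2[0]+1*
p6 O@[0] terminal -1; root [8] d9
suppose X passes — search the same position with O to move:
pass> p1 O@[8]: -1[7]-1 -2[6]+1* -4[4]-1
pass> p2 X@[6]: -1[5]-1* -2[4]-1 -4[2]-1
pass> p3 O@[5]: -1[4]-1 -2[3]+1* -4[1]-1
pass> p4 X@[3]: -1[2]-1* -2[1]-1
pass> p5 O@[2]: -1[1]-1 -2[0]+1*
pass> p6 X@[0] terminal -1; root [8] d9
for X: play +1, pass -1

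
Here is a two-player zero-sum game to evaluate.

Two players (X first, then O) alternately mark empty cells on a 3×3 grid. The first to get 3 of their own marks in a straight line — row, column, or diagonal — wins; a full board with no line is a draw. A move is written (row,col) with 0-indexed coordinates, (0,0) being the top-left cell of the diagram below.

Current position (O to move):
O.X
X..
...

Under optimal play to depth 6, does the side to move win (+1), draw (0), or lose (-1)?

ply 1, O at O.X/X../... | (0,1)=-1→OOX/X../...; (1,1)=+0→O.X/XO./...*; (1,2)=+0→O.X/X.O/...; (2,0)=-1→O.X/X../O..; (2,1)=-1→O.X/X../.O.; (2,2)=-1→O.X/X../..O
ply 2, X at O.X/XO./... | (0,1)=-1→OXX/XO./...; (1,2)=-1→O.X/XOX/...; (2,0)=-1→O.X/XO./X..; (2,1)=-1→O.X/XO./.X.; (2,2)=+0→O.X/XO./..X*
ply 3, O at O.X/XO./..X | (0,1)=-1→OOX/XO./..X; (1,2)=+0→O.X/XOO/..X*; (2,0)=-1→O.X/XO./O.X; (2,1)=-1→O.X/XO./.OX
ply 4, X at O.X/XOO/..X | (0,1)=+0→OXX/XOO/..X*; (2,0)=+0→O.X/XOO/X.X; (2,1)=+0→O.X/XOO/.XX
ply 5, O at OXX/XOO/..X | (2,0)=+0→OXX/XOO/O.X*; (2,1)=+0→OXX/XOO/.OX
ply 6, X at OXX/XOO/O.X | (2,1)=+0→OXX/XOO/OXX*
ply 7: OXX/XOO/OXX is terminal +0 (O); from O.X/X../... depth 6

value(O.X/X../..., O) = 0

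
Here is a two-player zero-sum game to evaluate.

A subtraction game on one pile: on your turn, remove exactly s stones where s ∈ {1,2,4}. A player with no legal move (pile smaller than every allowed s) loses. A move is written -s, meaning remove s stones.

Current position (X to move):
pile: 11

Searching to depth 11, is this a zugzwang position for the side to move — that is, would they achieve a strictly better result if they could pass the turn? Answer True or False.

zugzwang(11, X) = False

[11] X move#1: -1:-1/10, -2:+1/9*, -4:-1/7
[9] O move#2: -1:-1/8*, -2:-1/7, -4:-1/5
[8] X move#3: -1:-1/7, -2:+1/6*, -4:-1/4
[6] O move#4: -1:-1/5*, -2:-1/4, -4:-1/2
[5] X move#5: -1:-1/4, -2:+1/3*, -4:-1/1
[3] O move#6: -1:-1/2*, -2:-1/1
[2] X move#7: -1:-1/1, -2:+1/0*
[0] end (terminal -1, O#8); searched 11 to 11
suppose X passes — search the same position with O to move:
pass> [11] O move#1: -1:-1/10, -2:+1/9*, -4:-1/7
pass> [9] X move#2: -1:-1/8*, -2:-1/7, -4:-1/5
pass> [8] O move#3: -1:-1/7, -2:+1/6*, -4:-1/4
pass> [6] X move#4: -1:-1/5*, -2:-1/4, -4:-1/2
pass> [5] O move#5: -1:-1/4, -2:+1/3*, -4:-1/1
pass> [3] X move#6: -1:-1/2*, -2:-1/1
pass> [2] O move#7: -1:-1/1, -2:+1/0*
pass> [0] end (terminal -1, X#8); searched 11 to 11
for X: play +1, pass -1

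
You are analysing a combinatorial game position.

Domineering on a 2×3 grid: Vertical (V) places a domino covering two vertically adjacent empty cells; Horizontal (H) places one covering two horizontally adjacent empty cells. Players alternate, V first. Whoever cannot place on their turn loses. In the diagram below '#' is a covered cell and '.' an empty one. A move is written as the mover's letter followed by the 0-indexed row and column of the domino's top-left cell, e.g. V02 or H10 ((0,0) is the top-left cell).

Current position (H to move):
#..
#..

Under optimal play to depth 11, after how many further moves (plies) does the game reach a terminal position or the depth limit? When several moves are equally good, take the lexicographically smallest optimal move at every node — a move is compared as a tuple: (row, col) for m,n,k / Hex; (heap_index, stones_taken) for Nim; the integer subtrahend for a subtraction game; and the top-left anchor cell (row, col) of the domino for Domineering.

PV length from [#../#..]: 1 ply

p1 H@[#../#..]: H01[###/#..]+1* H11[#../###]+1
p2 V@[###/#..] terminal -1; root [#../#..] d11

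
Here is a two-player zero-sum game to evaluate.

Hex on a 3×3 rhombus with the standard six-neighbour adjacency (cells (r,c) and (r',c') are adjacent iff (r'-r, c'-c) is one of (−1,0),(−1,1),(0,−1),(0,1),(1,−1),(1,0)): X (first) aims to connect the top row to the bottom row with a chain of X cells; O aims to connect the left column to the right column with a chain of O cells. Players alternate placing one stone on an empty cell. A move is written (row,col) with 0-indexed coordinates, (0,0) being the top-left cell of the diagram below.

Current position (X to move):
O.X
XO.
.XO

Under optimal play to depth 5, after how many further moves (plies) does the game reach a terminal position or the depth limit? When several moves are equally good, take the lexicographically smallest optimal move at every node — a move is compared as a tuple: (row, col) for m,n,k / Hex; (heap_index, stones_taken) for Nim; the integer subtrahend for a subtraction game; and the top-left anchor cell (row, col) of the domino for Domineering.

PV length from [O.X/XO./.XO]: 3 plies

[O.X/XO./.XO] X move#1: (0,1):+1/OXX/XO./.XO*, (1,2):+1/O.X/XOX/.XO, (2,0):+1/O.X/XO./XXO
[OXX/XO./.XO] O move#2: (1,2):-1/OXX/XOO/.XO*, (2,0):-1/OXX/XO./OXO
[OXX/XOO/.XO] X move#3: (2,0):+1/OXX/XOO/XXO*
[OXX/XOO/XXO] end (terminal -1, O#4); searched O.X/XO./.XO to 5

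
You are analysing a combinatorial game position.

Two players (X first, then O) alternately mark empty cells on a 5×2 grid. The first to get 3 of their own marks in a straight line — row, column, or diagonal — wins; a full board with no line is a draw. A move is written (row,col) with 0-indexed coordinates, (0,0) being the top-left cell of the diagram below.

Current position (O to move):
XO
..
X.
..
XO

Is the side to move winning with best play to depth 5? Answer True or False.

O winning at [XO/../X./../XO]: False

ply 1, O at XO/../X./../XO | (1,0)=-1→XO/O./X./../XO*; (1,1)=-1→XO/.O/X./../XO; (2,1)=-1→XO/../XO/../XO; (3,0)=-1→XO/../X./O./XO; (3,1)=-1→XO/../X./.O/XO
ply 2, X at XO/O./X./../XO | (1,1)=+0→XO/OX/X./../XO; (2,1)=+0→XO/O./XX/../XO; (3,0)=+1→XO/O./X./X./XO*; (3,1)=+0→XO/O./X./.X/XO
ply 3: XO/O./X./X./XO is terminal -1 (O); from XO/../X./../XO depth 5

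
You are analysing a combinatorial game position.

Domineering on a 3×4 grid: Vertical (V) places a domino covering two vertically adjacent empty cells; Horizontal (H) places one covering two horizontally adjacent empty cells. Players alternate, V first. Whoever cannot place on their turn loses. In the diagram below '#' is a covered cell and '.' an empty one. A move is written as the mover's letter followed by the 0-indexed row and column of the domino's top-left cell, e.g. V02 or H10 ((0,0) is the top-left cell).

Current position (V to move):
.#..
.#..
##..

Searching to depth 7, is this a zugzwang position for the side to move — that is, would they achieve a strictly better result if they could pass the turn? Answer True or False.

[.#../.#../##..] V move#1: V00:-1/##../##../##.., V02:+1/.##./.##./##..*, V03:+1/.#.#/.#.#/##.., V12:+1/.#../.##./###., V13:+1/.#../.#.#/##.#
[.##./.##./##..] H move#2: H22:-1/.##./.##./####*
[.##./.##./####] V move#3: V00:+1/###./###./####*, V03:+1/.###/.###/####
[###./###./####] end (terminal -1, H#4); searched .#../.#../##.. to 7
pass branch (H moves first from the same position):
  | [.#../.#../##..] H move#1: H02:-1/.###/.#../##.., H12:+1/.#../.###/##..*, H22:-1/.#../.#../####
  | [.#../.###/##..] V move#2: V00:-1/##../####/##..*
  | [##../####/##..] H move#3: H02:+1/####/####/##..*, H22:+1/##../####/####
  | [####/####/##..] end (terminal -1, V#4); searched .#../.#../##.. to 7
V moving scores +1; V passing scores -1

zugzwang(.#../.#../##.., V) = False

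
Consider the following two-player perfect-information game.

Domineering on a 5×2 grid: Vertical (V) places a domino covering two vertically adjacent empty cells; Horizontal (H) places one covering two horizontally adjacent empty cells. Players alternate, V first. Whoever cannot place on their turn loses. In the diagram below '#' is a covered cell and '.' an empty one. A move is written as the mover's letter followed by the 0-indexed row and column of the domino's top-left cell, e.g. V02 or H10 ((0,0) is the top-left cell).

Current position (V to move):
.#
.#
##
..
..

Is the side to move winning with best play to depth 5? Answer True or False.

V winning at [.#/.#/##/../..]: True

ply 1, V at .#/.#/##/../.. | V00=-1→##/##/##/../..; V30=+1→.#/.#/##/#./#.*; V31=+1→.#/.#/##/.#/.#
ply 2: .#/.#/##/#./#. is terminal -1 (H); from .#/.#/##/../.. depth 5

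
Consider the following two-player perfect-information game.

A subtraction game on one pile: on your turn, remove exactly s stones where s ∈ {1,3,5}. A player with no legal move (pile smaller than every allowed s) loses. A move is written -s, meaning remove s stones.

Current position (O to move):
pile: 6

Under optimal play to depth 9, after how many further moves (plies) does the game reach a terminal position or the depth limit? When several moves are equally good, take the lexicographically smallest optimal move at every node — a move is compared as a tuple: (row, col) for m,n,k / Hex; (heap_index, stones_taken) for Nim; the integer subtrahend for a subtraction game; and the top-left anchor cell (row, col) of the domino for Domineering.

[6] O move#1: -1:-1/5*, -3:-1/3, -5:-1/1
[5] X move#2: -1:+1/4*, -3:+1/2, -5:+1/0
[4] O move#3: -1:-1/3*, -3:-1/1
[3] X move#4: -1:+1/2*, -3:+1/0
[2] O move#5: -1:-1/1*
[1] X move#6: -1:+1/0*
[0] end (terminal -1, O#7); searched 6 to 9

PV length from [6]: 6 plies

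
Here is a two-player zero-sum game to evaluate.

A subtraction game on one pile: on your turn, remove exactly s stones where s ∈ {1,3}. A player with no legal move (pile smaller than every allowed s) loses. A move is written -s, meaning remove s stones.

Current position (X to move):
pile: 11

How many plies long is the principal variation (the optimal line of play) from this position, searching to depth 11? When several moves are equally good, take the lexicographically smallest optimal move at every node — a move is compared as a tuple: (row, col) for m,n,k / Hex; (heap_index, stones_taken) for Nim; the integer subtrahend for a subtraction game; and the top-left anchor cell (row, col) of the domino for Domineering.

PV length from [11]: 11 plies

p1 X@[11]: -1[10]+1* -3[8]+1
p2 O@[10]: -1[9]-1* -3[7]-1
p3 X@[9]: -1[8]+1* -3[6]+1
p4 O@[8]: -1[7]-1* -3[5]-1
p5 X@[7]: -1[6]+1* -3[4]+1
p6 O@[6]: -1[5]-1* -3[3]-1
p7 X@[5]: -1[4]+1* -3[2]+1
p8 O@[4]: -1[3]-1* -3[1]-1
p9 X@[3]: -1[2]+1* -3[0]+1
p10 O@[2]: -1[1]-1*
p11 X@[1]: -1[0]+1*
p12 O@[0] terminal -1; root [11] d11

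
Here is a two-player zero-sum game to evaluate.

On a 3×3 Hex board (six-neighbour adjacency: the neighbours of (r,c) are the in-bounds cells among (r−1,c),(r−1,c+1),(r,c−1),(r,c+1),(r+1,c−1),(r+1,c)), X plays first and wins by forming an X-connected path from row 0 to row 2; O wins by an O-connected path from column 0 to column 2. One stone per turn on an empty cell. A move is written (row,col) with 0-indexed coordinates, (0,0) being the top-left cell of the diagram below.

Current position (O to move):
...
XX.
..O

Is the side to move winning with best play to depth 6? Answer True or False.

O winning at [.../XX./..O]: False

ply 1, O at .../XX./..O | (0,0)=-1→O../XX./..O*; (0,1)=-1→.O./XX./..O; (0,2)=-1→..O/XX./..O; (1,2)=-1→.../XXO/..O; (2,0)=-1→.../XX./O.O; (2,1)=-1→.../XX./.OO
ply 2, X at O../XX./..O | (0,1)=+1→OX./XX./..O*; (0,2)=+1→O.X/XX./..O; (1,2)=+1→O../XXX/..O; (2,0)=+1→O../XX./X.O; (2,1)=+1→O../XX./.XO
ply 3, O at OX./XX./..O | (0,2)=-1→OXO/XX./..O*; (1,2)=-1→OX./XXO/..O; (2,0)=-1→OX./XX./O.O; (2,1)=-1→OX./XX./.OO
ply 4, X at OXO/XX./..O | (1,2)=+1→OXO/XXX/..O*; (2,0)=+1→OXO/XX./X.O; (2,1)=+1→OXO/XX./.XO
ply 5, O at OXO/XXX/..O | (2,0)=-1→OXO/XXX/O.O*; (2,1)=-1→OXO/XXX/.OO
ply 6, X at OXO/XXX/O.O | (2,1)=+1→OXO/XXX/OXO*
ply 7: OXO/XXX/OXO is terminal -1 (O); from .../XX./..O depth 6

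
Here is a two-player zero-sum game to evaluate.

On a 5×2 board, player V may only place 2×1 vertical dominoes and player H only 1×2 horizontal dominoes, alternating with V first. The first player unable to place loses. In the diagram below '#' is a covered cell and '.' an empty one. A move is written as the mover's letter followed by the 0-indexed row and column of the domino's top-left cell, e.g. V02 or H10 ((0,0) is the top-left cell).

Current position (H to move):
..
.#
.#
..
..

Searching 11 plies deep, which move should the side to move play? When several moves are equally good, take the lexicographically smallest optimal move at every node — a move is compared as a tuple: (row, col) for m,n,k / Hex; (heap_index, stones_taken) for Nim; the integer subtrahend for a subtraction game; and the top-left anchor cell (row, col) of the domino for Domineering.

[../.#/.#/../..] H move#1: H00:-1/##/.#/.#/../.., H30:+1/../.#/.#/##/..*, H40:+1/../.#/.#/../##
[../.#/.#/##/..] V move#2: V00:-1/#./##/.#/##/..*, V10:-1/../##/##/##/..
[#./##/.#/##/..] H move#3: H40:+1/#./##/.#/##/##*
[#./##/.#/##/##] end (terminal -1, V#4); searched ../.#/.#/../.. to 11

H's best at [../.#/.#/../..]: H30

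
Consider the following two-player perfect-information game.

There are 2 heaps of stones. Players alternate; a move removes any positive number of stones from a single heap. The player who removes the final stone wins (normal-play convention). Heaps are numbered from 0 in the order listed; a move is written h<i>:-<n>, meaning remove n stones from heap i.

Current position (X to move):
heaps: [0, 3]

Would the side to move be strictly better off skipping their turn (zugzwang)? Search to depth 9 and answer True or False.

zugzwang((0,3), X) = False

[(0,3)] X move#1: h1:-1:-1/(0,2), h1:-2:-1/(0,1), h1:-3:+1/(0,0)*
[(0,0)] end (terminal -1, O#2); searched (0,3) to 9
if X skipped the turn, O would face:
~ [(0,3)] O move#1: h1:-1:-1/(0,2), h1:-2:-1/(0,1), h1:-3:+1/(0,0)*
~ [(0,0)] end (terminal -1, X#2); searched (0,3) to 9
compare (X): move=+1 vs pass=-1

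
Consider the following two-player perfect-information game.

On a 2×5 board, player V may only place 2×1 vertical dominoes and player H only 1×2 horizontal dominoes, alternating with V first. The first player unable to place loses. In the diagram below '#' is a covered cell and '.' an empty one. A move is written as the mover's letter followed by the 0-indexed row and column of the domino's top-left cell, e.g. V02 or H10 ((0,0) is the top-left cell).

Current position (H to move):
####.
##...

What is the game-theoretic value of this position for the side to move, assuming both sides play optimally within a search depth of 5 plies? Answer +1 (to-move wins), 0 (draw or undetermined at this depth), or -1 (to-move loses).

ply 1, H at ####./##... | H12=-1→####./####.; H13=+1→####./##.##*
ply 2: ####./##.## is terminal -1 (V); from ####./##... depth 5

value(####./##..., H) = +1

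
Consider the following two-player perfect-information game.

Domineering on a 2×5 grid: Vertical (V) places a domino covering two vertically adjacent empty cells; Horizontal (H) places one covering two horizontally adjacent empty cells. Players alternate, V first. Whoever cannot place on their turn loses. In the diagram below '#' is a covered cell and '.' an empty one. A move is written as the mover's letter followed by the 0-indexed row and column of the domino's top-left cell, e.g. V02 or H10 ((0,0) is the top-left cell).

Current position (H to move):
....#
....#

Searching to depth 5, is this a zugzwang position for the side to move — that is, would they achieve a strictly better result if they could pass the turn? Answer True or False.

zugzwang(....#/....#, H) = False

[....#/....#] H move#1: H00:-1/##..#/....#, H01:+1/.##.#/....#*, H02:-1/..###/....#, H10:-1/....#/##..#, H11:+1/....#/.##.#, H12:-1/....#/..###
[.##.#/....#] V move#2: V00:-1/###.#/#...#*, V03:-1/.####/...##
[###.#/#...#] H move#3: H11:-1/###.#/###.#, H12:+1/###.#/#.###*
[###.#/#.###] end (terminal -1, V#4); searched ....#/....# to 5
suppose H passes — search the same position with V to move:
pass> [....#/....#] V move#1: V00:-1/#...#/#...#*, V01:-1/.#..#/.#..#, V02:-1/..#.#/..#.#, V03:-1/...##/...##
pass> [#...#/#...#] H move#2: H01:+1/###.#/#...#*, H02:+1/#.###/#...#, H11:+1/#...#/###.#, H12:+1/#...#/#.###
pass> [###.#/#...#] V move#3: V03:-1/#####/#..##*
pass> [#####/#..##] H move#4: H11:+1/#####/#####*
pass> [#####/#####] end (terminal -1, V#5); searched ....#/....# to 5
for H: play +1, pass +1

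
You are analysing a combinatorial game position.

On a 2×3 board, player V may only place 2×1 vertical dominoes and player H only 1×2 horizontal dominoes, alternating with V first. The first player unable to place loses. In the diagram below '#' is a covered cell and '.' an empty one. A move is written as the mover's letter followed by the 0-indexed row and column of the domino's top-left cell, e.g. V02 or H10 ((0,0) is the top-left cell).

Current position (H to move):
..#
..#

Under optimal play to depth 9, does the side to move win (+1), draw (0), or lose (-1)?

value(..#/..#, H) = +1

p1 H@[..#/..#]: H00[###/..#]+1* H10[..#/###]+1
p2 V@[###/..#] terminal -1; root [..#/..#] d9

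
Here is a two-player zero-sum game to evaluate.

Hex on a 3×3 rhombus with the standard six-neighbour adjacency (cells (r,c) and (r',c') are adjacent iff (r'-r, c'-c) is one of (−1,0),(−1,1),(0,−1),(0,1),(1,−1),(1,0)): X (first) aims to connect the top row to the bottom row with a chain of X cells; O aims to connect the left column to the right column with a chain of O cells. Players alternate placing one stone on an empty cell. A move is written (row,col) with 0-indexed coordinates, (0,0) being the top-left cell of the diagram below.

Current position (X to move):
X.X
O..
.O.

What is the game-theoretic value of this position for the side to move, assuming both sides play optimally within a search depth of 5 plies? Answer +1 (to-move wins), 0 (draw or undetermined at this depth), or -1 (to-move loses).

value(X.X/O../.O., X) = -1

p1 X@[X.X/O../.O.]: (0,1)[XXX/O../.O.]-1* (1,1)[X.X/OX./.O.]-1 (1,2)[X.X/O.X/.O.]-1 (2,0)[X.X/O../XO.]-1 (2,2)[X.X/O../.OX]-1
p2 O@[XXX/O../.O.]: (1,1)[XXX/OO./.O.]+1* (1,2)[XXX/O.O/.O.]+1 (2,0)[XXX/O../OO.]+1 (2,2)[XXX/O../.OO]+1
p3 X@[XXX/OO./.O.]: (1,2)[XXX/OOX/.O.]-1* (2,0)[XXX/OO./XO.]-1 (2,2)[XXX/OO./.OX]-1
p4 O@[XXX/OOX/.O.]: (2,0)[XXX/OOX/OO.]-1 (2,2)[XXX/OOX/.OO]+1*
p5 X@[XXX/OOX/.OO] terminal -1; root [X.X/O../.O.] d5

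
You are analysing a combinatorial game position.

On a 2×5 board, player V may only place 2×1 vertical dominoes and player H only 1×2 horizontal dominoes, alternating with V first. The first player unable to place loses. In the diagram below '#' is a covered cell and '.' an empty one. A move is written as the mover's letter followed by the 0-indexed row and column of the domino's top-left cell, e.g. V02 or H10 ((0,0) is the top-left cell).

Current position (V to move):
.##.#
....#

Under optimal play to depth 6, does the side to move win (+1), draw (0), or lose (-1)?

ply 1, V at .##.#/....# | V00=-1→###.#/#...#*; V03=-1→.####/...##
ply 2, H at ###.#/#...# | H11=-1→###.#/###.#; H12=+1→###.#/#.###*
ply 3: ###.#/#.### is terminal -1 (V); from .##.#/....# depth 6

value(.##.#/....#, V) = -1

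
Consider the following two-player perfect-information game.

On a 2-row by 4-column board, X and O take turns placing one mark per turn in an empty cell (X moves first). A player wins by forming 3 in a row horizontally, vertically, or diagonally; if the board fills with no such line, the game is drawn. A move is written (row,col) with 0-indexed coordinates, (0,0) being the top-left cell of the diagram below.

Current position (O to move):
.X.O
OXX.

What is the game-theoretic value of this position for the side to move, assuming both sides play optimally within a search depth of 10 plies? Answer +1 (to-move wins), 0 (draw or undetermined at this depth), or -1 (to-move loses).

value(.X.O/OXX., O) = 0

[.X.O/OXX.] O move#1: (0,0):-1/OX.O/OXX., (0,2):-1/.XOO/OXX., (1,3):+0/.X.O/OXXO*
[.X.O/OXXO] X move#2: (0,0):+0/XX.O/OXXO*, (0,2):+0/.XXO/OXXO
[XX.O/OXXO] O move#3: (0,2):+0/XXOO/OXXO*
[XXOO/OXXO] end (terminal +0, X#4); searched .X.O/OXX. to 10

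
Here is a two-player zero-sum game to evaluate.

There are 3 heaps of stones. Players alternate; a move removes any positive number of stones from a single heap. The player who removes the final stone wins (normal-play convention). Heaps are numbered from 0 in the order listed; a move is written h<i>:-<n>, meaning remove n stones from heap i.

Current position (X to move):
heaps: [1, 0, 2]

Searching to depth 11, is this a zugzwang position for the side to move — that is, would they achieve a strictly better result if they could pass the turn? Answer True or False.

zugzwang((1,0,2), X) = False

p1 X@[(1,0,2)]: h0:-1[(0,0,2)]-1 h2:-1[(1,0,1)]+1* h2:-2[(1,0,0)]-1
p2 O@[(1,0,1)]: h0:-1[(0,0,1)]-1* h2:-1[(1,0,0)]-1
p3 X@[(0,0,1)]: h2:-1[(0,0,0)]+1*
p4 O@[(0,0,0)] terminal -1; root [(1,0,2)] d11
if X skipped the turn, O would face:
~ p1 O@[(1,0,2)]: h0:-1[(0,0,2)]-1 h2:-1[(1,0,1)]+1* h2:-2[(1,0,0)]-1
~ p2 X@[(1,0,1)]: h0:-1[(0,0,1)]-1* h2:-1[(1,0,0)]-1
~ p3 O@[(0,0,1)]: h2:-1[(0,0,0)]+1*
~ p4 X@[(0,0,0)] terminal -1; root [(1,0,2)] d11
compare (X): move=+1 vs pass=-1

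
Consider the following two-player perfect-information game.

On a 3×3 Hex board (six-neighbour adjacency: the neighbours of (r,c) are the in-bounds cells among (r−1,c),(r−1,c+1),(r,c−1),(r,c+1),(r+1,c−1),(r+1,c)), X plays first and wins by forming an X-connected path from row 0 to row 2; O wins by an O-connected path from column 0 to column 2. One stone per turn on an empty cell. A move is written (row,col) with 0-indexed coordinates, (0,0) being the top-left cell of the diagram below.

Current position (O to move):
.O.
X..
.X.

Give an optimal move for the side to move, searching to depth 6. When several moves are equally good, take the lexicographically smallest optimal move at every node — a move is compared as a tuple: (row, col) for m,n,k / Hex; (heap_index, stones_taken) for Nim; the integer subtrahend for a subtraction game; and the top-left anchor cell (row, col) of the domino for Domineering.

O's best at [.O./X../.X.]: (1,1)

[.O./X../.X.] O move#1: (0,0):-1/OO./X../.X., (0,2):-1/.OO/X../.X., (1,1):+1/.O./XO./.X.*, (1,2):-1/.O./X.O/.X., (2,0):-1/.O./X../OX., (2,2):-1/.O./X../.XO
[.O./XO./.X.] X move#2: (0,0):-1/XO./XO./.X.*, (0,2):-1/.OX/XO./.X., (1,2):-1/.O./XOX/.X., (2,0):-1/.O./XO./XX., (2,2):-1/.O./XO./.XX
[XO./XO./.X.] O move#3: (0,2):-1/XOO/XO./.X., (1,2):-1/XO./XOO/.X., (2,0):+1/XO./XO./OX.*, (2,2):-1/XO./XO./.XO
[XO./XO./OX.] X move#4: (0,2):-1/XOX/XO./OX.*, (1,2):-1/XO./XOX/OX., (2,2):-1/XO./XO./OXX
[XOX/XO./OX.] O move#5: (1,2):+1/XOX/XOO/OX.*, (2,2):-1/XOX/XO./OXO
[XOX/XOO/OX.] end (terminal -1, X#6); searched .O./X../.X. to 6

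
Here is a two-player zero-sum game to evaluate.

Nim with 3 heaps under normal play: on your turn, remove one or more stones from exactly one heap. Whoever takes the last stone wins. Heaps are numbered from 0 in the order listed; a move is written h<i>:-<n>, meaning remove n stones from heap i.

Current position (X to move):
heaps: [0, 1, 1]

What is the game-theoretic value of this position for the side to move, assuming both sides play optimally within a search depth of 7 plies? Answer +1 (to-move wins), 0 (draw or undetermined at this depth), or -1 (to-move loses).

ply 1, X at (0,1,1) | h1:-1=-1→(0,0,1)*; h2:-1=-1→(0,1,0)
ply 2, O at (0,0,1) | h2:-1=+1→(0,0,0)*
ply 3: (0,0,0) is terminal -1 (X); from (0,1,1) depth 7

value((0,1,1), X) = -1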